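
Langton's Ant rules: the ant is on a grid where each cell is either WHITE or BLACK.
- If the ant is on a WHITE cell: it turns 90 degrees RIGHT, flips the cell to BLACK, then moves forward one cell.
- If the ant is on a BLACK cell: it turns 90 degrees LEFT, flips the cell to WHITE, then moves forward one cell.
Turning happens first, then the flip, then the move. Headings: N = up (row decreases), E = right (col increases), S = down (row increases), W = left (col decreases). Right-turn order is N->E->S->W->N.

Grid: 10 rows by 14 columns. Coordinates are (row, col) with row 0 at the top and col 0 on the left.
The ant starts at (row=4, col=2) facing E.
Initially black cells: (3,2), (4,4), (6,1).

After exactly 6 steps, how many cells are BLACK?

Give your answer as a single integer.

Answer: 5

Derivation:
Step 1: on WHITE (4,2): turn R to S, flip to black, move to (5,2). |black|=4
Step 2: on WHITE (5,2): turn R to W, flip to black, move to (5,1). |black|=5
Step 3: on WHITE (5,1): turn R to N, flip to black, move to (4,1). |black|=6
Step 4: on WHITE (4,1): turn R to E, flip to black, move to (4,2). |black|=7
Step 5: on BLACK (4,2): turn L to N, flip to white, move to (3,2). |black|=6
Step 6: on BLACK (3,2): turn L to W, flip to white, move to (3,1). |black|=5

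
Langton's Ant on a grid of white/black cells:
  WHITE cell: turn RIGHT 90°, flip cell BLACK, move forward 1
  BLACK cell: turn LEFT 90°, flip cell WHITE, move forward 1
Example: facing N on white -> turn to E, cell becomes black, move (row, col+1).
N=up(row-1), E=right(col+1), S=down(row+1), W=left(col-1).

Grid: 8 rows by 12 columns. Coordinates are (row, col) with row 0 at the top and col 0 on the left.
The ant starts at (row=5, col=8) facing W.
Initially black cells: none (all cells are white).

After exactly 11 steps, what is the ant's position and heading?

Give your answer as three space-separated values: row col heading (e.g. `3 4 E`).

Step 1: on WHITE (5,8): turn R to N, flip to black, move to (4,8). |black|=1
Step 2: on WHITE (4,8): turn R to E, flip to black, move to (4,9). |black|=2
Step 3: on WHITE (4,9): turn R to S, flip to black, move to (5,9). |black|=3
Step 4: on WHITE (5,9): turn R to W, flip to black, move to (5,8). |black|=4
Step 5: on BLACK (5,8): turn L to S, flip to white, move to (6,8). |black|=3
Step 6: on WHITE (6,8): turn R to W, flip to black, move to (6,7). |black|=4
Step 7: on WHITE (6,7): turn R to N, flip to black, move to (5,7). |black|=5
Step 8: on WHITE (5,7): turn R to E, flip to black, move to (5,8). |black|=6
Step 9: on WHITE (5,8): turn R to S, flip to black, move to (6,8). |black|=7
Step 10: on BLACK (6,8): turn L to E, flip to white, move to (6,9). |black|=6
Step 11: on WHITE (6,9): turn R to S, flip to black, move to (7,9). |black|=7

Answer: 7 9 S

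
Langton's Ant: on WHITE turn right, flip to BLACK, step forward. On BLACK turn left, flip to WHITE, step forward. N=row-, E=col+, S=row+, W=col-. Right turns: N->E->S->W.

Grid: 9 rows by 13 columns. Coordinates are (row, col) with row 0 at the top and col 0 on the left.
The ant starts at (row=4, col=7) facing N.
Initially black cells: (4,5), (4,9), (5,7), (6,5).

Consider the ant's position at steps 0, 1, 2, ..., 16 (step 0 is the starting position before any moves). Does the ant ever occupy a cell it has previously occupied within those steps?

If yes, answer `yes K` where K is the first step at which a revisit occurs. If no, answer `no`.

Step 1: on WHITE (4,7): turn R to E, flip to black, move to (4,8). |black|=5 — new cell
Step 2: on WHITE (4,8): turn R to S, flip to black, move to (5,8). |black|=6 — new cell
Step 3: on WHITE (5,8): turn R to W, flip to black, move to (5,7). |black|=7 — new cell
Step 4: on BLACK (5,7): turn L to S, flip to white, move to (6,7). |black|=6 — new cell
Step 5: on WHITE (6,7): turn R to W, flip to black, move to (6,6). |black|=7 — new cell
Step 6: on WHITE (6,6): turn R to N, flip to black, move to (5,6). |black|=8 — new cell
Step 7: on WHITE (5,6): turn R to E, flip to black, move to (5,7). |black|=9 — REVISIT

Answer: yes 7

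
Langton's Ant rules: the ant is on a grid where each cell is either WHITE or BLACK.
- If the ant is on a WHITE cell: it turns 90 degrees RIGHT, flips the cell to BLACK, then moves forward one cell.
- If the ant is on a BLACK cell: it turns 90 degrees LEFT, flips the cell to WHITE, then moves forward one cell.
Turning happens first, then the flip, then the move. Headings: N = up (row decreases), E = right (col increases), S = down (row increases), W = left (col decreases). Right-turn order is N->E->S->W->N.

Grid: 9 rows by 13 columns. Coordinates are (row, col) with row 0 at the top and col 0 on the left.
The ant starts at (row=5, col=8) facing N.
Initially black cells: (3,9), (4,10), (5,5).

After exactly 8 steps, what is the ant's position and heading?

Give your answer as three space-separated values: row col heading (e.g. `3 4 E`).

Answer: 5 8 S

Derivation:
Step 1: on WHITE (5,8): turn R to E, flip to black, move to (5,9). |black|=4
Step 2: on WHITE (5,9): turn R to S, flip to black, move to (6,9). |black|=5
Step 3: on WHITE (6,9): turn R to W, flip to black, move to (6,8). |black|=6
Step 4: on WHITE (6,8): turn R to N, flip to black, move to (5,8). |black|=7
Step 5: on BLACK (5,8): turn L to W, flip to white, move to (5,7). |black|=6
Step 6: on WHITE (5,7): turn R to N, flip to black, move to (4,7). |black|=7
Step 7: on WHITE (4,7): turn R to E, flip to black, move to (4,8). |black|=8
Step 8: on WHITE (4,8): turn R to S, flip to black, move to (5,8). |black|=9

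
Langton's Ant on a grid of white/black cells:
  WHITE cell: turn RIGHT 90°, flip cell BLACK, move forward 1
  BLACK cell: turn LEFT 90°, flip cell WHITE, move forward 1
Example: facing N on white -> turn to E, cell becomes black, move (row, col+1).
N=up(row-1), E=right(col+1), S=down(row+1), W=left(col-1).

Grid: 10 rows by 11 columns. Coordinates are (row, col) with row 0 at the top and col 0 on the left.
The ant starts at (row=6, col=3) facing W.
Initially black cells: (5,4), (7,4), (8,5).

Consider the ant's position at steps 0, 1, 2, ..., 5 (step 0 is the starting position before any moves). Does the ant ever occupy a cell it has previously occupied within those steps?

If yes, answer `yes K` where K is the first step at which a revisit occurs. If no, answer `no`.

Answer: no

Derivation:
Step 1: on WHITE (6,3): turn R to N, flip to black, move to (5,3). |black|=4 — new cell
Step 2: on WHITE (5,3): turn R to E, flip to black, move to (5,4). |black|=5 — new cell
Step 3: on BLACK (5,4): turn L to N, flip to white, move to (4,4). |black|=4 — new cell
Step 4: on WHITE (4,4): turn R to E, flip to black, move to (4,5). |black|=5 — new cell
Step 5: on WHITE (4,5): turn R to S, flip to black, move to (5,5). |black|=6 — new cell
No revisit within 5 steps.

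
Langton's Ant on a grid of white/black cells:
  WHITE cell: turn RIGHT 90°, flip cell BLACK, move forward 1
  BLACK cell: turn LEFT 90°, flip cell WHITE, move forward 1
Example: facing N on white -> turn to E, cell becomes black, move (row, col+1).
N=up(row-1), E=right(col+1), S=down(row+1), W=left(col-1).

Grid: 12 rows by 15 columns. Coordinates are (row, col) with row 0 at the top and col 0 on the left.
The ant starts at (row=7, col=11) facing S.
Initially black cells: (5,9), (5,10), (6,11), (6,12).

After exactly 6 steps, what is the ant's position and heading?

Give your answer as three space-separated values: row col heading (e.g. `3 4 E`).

Answer: 6 12 S

Derivation:
Step 1: on WHITE (7,11): turn R to W, flip to black, move to (7,10). |black|=5
Step 2: on WHITE (7,10): turn R to N, flip to black, move to (6,10). |black|=6
Step 3: on WHITE (6,10): turn R to E, flip to black, move to (6,11). |black|=7
Step 4: on BLACK (6,11): turn L to N, flip to white, move to (5,11). |black|=6
Step 5: on WHITE (5,11): turn R to E, flip to black, move to (5,12). |black|=7
Step 6: on WHITE (5,12): turn R to S, flip to black, move to (6,12). |black|=8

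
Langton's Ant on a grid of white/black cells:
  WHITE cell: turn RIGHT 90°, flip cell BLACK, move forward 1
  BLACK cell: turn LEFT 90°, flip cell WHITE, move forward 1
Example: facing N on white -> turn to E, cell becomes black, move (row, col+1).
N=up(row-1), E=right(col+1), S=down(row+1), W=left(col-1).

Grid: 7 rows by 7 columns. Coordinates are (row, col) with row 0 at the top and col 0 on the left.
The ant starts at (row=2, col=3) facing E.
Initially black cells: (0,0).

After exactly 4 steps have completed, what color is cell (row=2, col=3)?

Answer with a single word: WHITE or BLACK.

Step 1: on WHITE (2,3): turn R to S, flip to black, move to (3,3). |black|=2
Step 2: on WHITE (3,3): turn R to W, flip to black, move to (3,2). |black|=3
Step 3: on WHITE (3,2): turn R to N, flip to black, move to (2,2). |black|=4
Step 4: on WHITE (2,2): turn R to E, flip to black, move to (2,3). |black|=5

Answer: BLACK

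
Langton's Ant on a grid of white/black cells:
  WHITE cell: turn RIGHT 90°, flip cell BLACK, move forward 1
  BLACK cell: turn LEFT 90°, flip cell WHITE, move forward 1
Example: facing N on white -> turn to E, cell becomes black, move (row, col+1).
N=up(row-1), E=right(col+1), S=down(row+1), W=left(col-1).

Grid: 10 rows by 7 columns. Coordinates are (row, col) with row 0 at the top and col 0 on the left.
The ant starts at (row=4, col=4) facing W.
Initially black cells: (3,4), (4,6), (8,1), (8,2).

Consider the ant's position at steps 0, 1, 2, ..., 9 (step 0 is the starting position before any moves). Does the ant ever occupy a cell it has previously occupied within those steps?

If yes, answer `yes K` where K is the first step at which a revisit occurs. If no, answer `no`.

Answer: yes 5

Derivation:
Step 1: on WHITE (4,4): turn R to N, flip to black, move to (3,4). |black|=5 — new cell
Step 2: on BLACK (3,4): turn L to W, flip to white, move to (3,3). |black|=4 — new cell
Step 3: on WHITE (3,3): turn R to N, flip to black, move to (2,3). |black|=5 — new cell
Step 4: on WHITE (2,3): turn R to E, flip to black, move to (2,4). |black|=6 — new cell
Step 5: on WHITE (2,4): turn R to S, flip to black, move to (3,4). |black|=7 — REVISIT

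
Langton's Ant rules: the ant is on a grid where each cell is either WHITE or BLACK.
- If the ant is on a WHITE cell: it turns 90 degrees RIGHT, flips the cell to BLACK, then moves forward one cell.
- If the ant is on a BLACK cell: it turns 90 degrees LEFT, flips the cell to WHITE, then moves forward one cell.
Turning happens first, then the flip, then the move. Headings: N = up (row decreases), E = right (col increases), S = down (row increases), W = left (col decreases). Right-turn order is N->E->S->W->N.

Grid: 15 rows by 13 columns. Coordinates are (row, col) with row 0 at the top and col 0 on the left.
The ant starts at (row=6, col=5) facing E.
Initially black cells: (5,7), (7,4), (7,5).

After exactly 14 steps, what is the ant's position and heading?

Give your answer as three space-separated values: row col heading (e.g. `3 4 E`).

Step 1: on WHITE (6,5): turn R to S, flip to black, move to (7,5). |black|=4
Step 2: on BLACK (7,5): turn L to E, flip to white, move to (7,6). |black|=3
Step 3: on WHITE (7,6): turn R to S, flip to black, move to (8,6). |black|=4
Step 4: on WHITE (8,6): turn R to W, flip to black, move to (8,5). |black|=5
Step 5: on WHITE (8,5): turn R to N, flip to black, move to (7,5). |black|=6
Step 6: on WHITE (7,5): turn R to E, flip to black, move to (7,6). |black|=7
Step 7: on BLACK (7,6): turn L to N, flip to white, move to (6,6). |black|=6
Step 8: on WHITE (6,6): turn R to E, flip to black, move to (6,7). |black|=7
Step 9: on WHITE (6,7): turn R to S, flip to black, move to (7,7). |black|=8
Step 10: on WHITE (7,7): turn R to W, flip to black, move to (7,6). |black|=9
Step 11: on WHITE (7,6): turn R to N, flip to black, move to (6,6). |black|=10
Step 12: on BLACK (6,6): turn L to W, flip to white, move to (6,5). |black|=9
Step 13: on BLACK (6,5): turn L to S, flip to white, move to (7,5). |black|=8
Step 14: on BLACK (7,5): turn L to E, flip to white, move to (7,6). |black|=7

Answer: 7 6 E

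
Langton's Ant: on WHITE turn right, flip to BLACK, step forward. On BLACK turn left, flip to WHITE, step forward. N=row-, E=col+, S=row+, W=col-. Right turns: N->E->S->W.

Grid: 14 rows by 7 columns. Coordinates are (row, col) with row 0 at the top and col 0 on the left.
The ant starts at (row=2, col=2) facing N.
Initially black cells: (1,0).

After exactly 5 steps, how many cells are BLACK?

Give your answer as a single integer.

Answer: 4

Derivation:
Step 1: on WHITE (2,2): turn R to E, flip to black, move to (2,3). |black|=2
Step 2: on WHITE (2,3): turn R to S, flip to black, move to (3,3). |black|=3
Step 3: on WHITE (3,3): turn R to W, flip to black, move to (3,2). |black|=4
Step 4: on WHITE (3,2): turn R to N, flip to black, move to (2,2). |black|=5
Step 5: on BLACK (2,2): turn L to W, flip to white, move to (2,1). |black|=4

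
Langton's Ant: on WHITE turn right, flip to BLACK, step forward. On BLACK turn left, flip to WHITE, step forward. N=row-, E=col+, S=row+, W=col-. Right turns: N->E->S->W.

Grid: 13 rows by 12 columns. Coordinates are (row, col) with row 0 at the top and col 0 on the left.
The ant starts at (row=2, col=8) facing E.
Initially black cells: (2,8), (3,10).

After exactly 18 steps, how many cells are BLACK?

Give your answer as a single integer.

Step 1: on BLACK (2,8): turn L to N, flip to white, move to (1,8). |black|=1
Step 2: on WHITE (1,8): turn R to E, flip to black, move to (1,9). |black|=2
Step 3: on WHITE (1,9): turn R to S, flip to black, move to (2,9). |black|=3
Step 4: on WHITE (2,9): turn R to W, flip to black, move to (2,8). |black|=4
Step 5: on WHITE (2,8): turn R to N, flip to black, move to (1,8). |black|=5
Step 6: on BLACK (1,8): turn L to W, flip to white, move to (1,7). |black|=4
Step 7: on WHITE (1,7): turn R to N, flip to black, move to (0,7). |black|=5
Step 8: on WHITE (0,7): turn R to E, flip to black, move to (0,8). |black|=6
Step 9: on WHITE (0,8): turn R to S, flip to black, move to (1,8). |black|=7
Step 10: on WHITE (1,8): turn R to W, flip to black, move to (1,7). |black|=8
Step 11: on BLACK (1,7): turn L to S, flip to white, move to (2,7). |black|=7
Step 12: on WHITE (2,7): turn R to W, flip to black, move to (2,6). |black|=8
Step 13: on WHITE (2,6): turn R to N, flip to black, move to (1,6). |black|=9
Step 14: on WHITE (1,6): turn R to E, flip to black, move to (1,7). |black|=10
Step 15: on WHITE (1,7): turn R to S, flip to black, move to (2,7). |black|=11
Step 16: on BLACK (2,7): turn L to E, flip to white, move to (2,8). |black|=10
Step 17: on BLACK (2,8): turn L to N, flip to white, move to (1,8). |black|=9
Step 18: on BLACK (1,8): turn L to W, flip to white, move to (1,7). |black|=8

Answer: 8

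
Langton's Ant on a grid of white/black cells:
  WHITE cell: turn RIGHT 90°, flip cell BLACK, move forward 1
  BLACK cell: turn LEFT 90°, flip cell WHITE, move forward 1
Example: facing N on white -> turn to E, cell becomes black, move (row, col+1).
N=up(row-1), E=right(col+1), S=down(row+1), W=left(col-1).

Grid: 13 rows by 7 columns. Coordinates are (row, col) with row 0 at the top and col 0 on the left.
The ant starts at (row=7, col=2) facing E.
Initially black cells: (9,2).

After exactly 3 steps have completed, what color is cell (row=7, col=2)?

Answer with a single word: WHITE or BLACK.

Step 1: on WHITE (7,2): turn R to S, flip to black, move to (8,2). |black|=2
Step 2: on WHITE (8,2): turn R to W, flip to black, move to (8,1). |black|=3
Step 3: on WHITE (8,1): turn R to N, flip to black, move to (7,1). |black|=4

Answer: BLACK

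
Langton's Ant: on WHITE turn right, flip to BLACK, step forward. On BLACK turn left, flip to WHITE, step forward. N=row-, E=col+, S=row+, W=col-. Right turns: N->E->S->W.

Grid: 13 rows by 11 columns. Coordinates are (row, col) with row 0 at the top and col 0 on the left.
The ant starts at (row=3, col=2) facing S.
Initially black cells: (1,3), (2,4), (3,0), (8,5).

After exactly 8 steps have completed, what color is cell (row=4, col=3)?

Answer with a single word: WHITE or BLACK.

Answer: BLACK

Derivation:
Step 1: on WHITE (3,2): turn R to W, flip to black, move to (3,1). |black|=5
Step 2: on WHITE (3,1): turn R to N, flip to black, move to (2,1). |black|=6
Step 3: on WHITE (2,1): turn R to E, flip to black, move to (2,2). |black|=7
Step 4: on WHITE (2,2): turn R to S, flip to black, move to (3,2). |black|=8
Step 5: on BLACK (3,2): turn L to E, flip to white, move to (3,3). |black|=7
Step 6: on WHITE (3,3): turn R to S, flip to black, move to (4,3). |black|=8
Step 7: on WHITE (4,3): turn R to W, flip to black, move to (4,2). |black|=9
Step 8: on WHITE (4,2): turn R to N, flip to black, move to (3,2). |black|=10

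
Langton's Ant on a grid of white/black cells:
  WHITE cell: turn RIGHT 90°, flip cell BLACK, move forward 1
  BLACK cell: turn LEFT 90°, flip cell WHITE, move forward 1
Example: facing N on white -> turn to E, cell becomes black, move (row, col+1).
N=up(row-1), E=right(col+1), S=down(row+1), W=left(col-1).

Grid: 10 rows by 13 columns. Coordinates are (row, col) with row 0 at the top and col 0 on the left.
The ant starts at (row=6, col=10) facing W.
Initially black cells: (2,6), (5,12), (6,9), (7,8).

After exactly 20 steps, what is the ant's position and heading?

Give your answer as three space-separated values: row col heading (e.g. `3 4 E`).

Step 1: on WHITE (6,10): turn R to N, flip to black, move to (5,10). |black|=5
Step 2: on WHITE (5,10): turn R to E, flip to black, move to (5,11). |black|=6
Step 3: on WHITE (5,11): turn R to S, flip to black, move to (6,11). |black|=7
Step 4: on WHITE (6,11): turn R to W, flip to black, move to (6,10). |black|=8
Step 5: on BLACK (6,10): turn L to S, flip to white, move to (7,10). |black|=7
Step 6: on WHITE (7,10): turn R to W, flip to black, move to (7,9). |black|=8
Step 7: on WHITE (7,9): turn R to N, flip to black, move to (6,9). |black|=9
Step 8: on BLACK (6,9): turn L to W, flip to white, move to (6,8). |black|=8
Step 9: on WHITE (6,8): turn R to N, flip to black, move to (5,8). |black|=9
Step 10: on WHITE (5,8): turn R to E, flip to black, move to (5,9). |black|=10
Step 11: on WHITE (5,9): turn R to S, flip to black, move to (6,9). |black|=11
Step 12: on WHITE (6,9): turn R to W, flip to black, move to (6,8). |black|=12
Step 13: on BLACK (6,8): turn L to S, flip to white, move to (7,8). |black|=11
Step 14: on BLACK (7,8): turn L to E, flip to white, move to (7,9). |black|=10
Step 15: on BLACK (7,9): turn L to N, flip to white, move to (6,9). |black|=9
Step 16: on BLACK (6,9): turn L to W, flip to white, move to (6,8). |black|=8
Step 17: on WHITE (6,8): turn R to N, flip to black, move to (5,8). |black|=9
Step 18: on BLACK (5,8): turn L to W, flip to white, move to (5,7). |black|=8
Step 19: on WHITE (5,7): turn R to N, flip to black, move to (4,7). |black|=9
Step 20: on WHITE (4,7): turn R to E, flip to black, move to (4,8). |black|=10

Answer: 4 8 E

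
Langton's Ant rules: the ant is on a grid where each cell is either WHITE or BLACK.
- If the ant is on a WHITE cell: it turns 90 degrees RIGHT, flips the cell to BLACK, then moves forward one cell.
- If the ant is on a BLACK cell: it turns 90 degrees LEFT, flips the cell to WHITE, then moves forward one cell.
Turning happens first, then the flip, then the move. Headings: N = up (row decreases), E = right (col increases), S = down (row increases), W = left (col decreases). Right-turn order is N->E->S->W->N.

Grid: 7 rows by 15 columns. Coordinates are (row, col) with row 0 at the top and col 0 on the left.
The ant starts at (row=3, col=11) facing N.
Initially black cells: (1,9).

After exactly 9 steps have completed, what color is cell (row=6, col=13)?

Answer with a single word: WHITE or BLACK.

Step 1: on WHITE (3,11): turn R to E, flip to black, move to (3,12). |black|=2
Step 2: on WHITE (3,12): turn R to S, flip to black, move to (4,12). |black|=3
Step 3: on WHITE (4,12): turn R to W, flip to black, move to (4,11). |black|=4
Step 4: on WHITE (4,11): turn R to N, flip to black, move to (3,11). |black|=5
Step 5: on BLACK (3,11): turn L to W, flip to white, move to (3,10). |black|=4
Step 6: on WHITE (3,10): turn R to N, flip to black, move to (2,10). |black|=5
Step 7: on WHITE (2,10): turn R to E, flip to black, move to (2,11). |black|=6
Step 8: on WHITE (2,11): turn R to S, flip to black, move to (3,11). |black|=7
Step 9: on WHITE (3,11): turn R to W, flip to black, move to (3,10). |black|=8

Answer: WHITE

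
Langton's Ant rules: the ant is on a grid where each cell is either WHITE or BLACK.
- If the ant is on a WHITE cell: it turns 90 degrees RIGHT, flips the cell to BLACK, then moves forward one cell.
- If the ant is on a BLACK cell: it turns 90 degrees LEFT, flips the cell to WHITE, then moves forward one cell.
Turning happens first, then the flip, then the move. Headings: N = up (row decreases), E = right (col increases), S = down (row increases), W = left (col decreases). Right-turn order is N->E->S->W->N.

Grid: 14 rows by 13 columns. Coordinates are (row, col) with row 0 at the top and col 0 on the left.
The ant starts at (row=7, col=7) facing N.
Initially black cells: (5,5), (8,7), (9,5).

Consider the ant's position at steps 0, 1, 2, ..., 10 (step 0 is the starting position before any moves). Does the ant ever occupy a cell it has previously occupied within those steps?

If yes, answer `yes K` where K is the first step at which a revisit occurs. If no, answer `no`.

Answer: yes 7

Derivation:
Step 1: on WHITE (7,7): turn R to E, flip to black, move to (7,8). |black|=4 — new cell
Step 2: on WHITE (7,8): turn R to S, flip to black, move to (8,8). |black|=5 — new cell
Step 3: on WHITE (8,8): turn R to W, flip to black, move to (8,7). |black|=6 — new cell
Step 4: on BLACK (8,7): turn L to S, flip to white, move to (9,7). |black|=5 — new cell
Step 5: on WHITE (9,7): turn R to W, flip to black, move to (9,6). |black|=6 — new cell
Step 6: on WHITE (9,6): turn R to N, flip to black, move to (8,6). |black|=7 — new cell
Step 7: on WHITE (8,6): turn R to E, flip to black, move to (8,7). |black|=8 — REVISIT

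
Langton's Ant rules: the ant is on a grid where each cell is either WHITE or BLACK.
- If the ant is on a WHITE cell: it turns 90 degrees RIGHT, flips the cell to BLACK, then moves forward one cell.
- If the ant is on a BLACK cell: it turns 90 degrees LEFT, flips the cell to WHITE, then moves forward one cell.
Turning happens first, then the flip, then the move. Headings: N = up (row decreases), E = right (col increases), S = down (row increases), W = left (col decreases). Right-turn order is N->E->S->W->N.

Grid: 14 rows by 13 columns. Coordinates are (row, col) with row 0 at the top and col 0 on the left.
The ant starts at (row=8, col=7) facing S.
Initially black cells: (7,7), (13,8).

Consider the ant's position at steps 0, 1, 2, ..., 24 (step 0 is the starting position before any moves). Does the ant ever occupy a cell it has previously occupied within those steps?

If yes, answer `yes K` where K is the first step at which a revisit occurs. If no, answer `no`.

Step 1: on WHITE (8,7): turn R to W, flip to black, move to (8,6). |black|=3 — new cell
Step 2: on WHITE (8,6): turn R to N, flip to black, move to (7,6). |black|=4 — new cell
Step 3: on WHITE (7,6): turn R to E, flip to black, move to (7,7). |black|=5 — new cell
Step 4: on BLACK (7,7): turn L to N, flip to white, move to (6,7). |black|=4 — new cell
Step 5: on WHITE (6,7): turn R to E, flip to black, move to (6,8). |black|=5 — new cell
Step 6: on WHITE (6,8): turn R to S, flip to black, move to (7,8). |black|=6 — new cell
Step 7: on WHITE (7,8): turn R to W, flip to black, move to (7,7). |black|=7 — REVISIT

Answer: yes 7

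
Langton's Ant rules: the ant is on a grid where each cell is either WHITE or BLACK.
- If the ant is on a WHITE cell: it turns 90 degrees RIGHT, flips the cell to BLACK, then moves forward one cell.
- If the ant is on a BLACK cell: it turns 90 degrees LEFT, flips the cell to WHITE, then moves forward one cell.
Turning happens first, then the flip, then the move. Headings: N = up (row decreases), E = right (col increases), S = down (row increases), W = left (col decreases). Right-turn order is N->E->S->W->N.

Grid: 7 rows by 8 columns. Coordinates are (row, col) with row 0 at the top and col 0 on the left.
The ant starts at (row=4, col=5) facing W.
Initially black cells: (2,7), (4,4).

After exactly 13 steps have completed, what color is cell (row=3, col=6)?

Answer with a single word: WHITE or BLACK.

Step 1: on WHITE (4,5): turn R to N, flip to black, move to (3,5). |black|=3
Step 2: on WHITE (3,5): turn R to E, flip to black, move to (3,6). |black|=4
Step 3: on WHITE (3,6): turn R to S, flip to black, move to (4,6). |black|=5
Step 4: on WHITE (4,6): turn R to W, flip to black, move to (4,5). |black|=6
Step 5: on BLACK (4,5): turn L to S, flip to white, move to (5,5). |black|=5
Step 6: on WHITE (5,5): turn R to W, flip to black, move to (5,4). |black|=6
Step 7: on WHITE (5,4): turn R to N, flip to black, move to (4,4). |black|=7
Step 8: on BLACK (4,4): turn L to W, flip to white, move to (4,3). |black|=6
Step 9: on WHITE (4,3): turn R to N, flip to black, move to (3,3). |black|=7
Step 10: on WHITE (3,3): turn R to E, flip to black, move to (3,4). |black|=8
Step 11: on WHITE (3,4): turn R to S, flip to black, move to (4,4). |black|=9
Step 12: on WHITE (4,4): turn R to W, flip to black, move to (4,3). |black|=10
Step 13: on BLACK (4,3): turn L to S, flip to white, move to (5,3). |black|=9

Answer: BLACK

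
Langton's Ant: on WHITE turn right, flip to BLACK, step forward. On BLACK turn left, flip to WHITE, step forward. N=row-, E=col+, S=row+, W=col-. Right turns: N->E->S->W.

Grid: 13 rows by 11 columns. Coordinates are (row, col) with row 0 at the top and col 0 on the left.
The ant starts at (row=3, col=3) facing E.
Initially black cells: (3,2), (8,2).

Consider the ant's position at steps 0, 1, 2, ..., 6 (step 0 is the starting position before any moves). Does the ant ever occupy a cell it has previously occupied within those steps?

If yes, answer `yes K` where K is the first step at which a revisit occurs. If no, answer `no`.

Step 1: on WHITE (3,3): turn R to S, flip to black, move to (4,3). |black|=3 — new cell
Step 2: on WHITE (4,3): turn R to W, flip to black, move to (4,2). |black|=4 — new cell
Step 3: on WHITE (4,2): turn R to N, flip to black, move to (3,2). |black|=5 — new cell
Step 4: on BLACK (3,2): turn L to W, flip to white, move to (3,1). |black|=4 — new cell
Step 5: on WHITE (3,1): turn R to N, flip to black, move to (2,1). |black|=5 — new cell
Step 6: on WHITE (2,1): turn R to E, flip to black, move to (2,2). |black|=6 — new cell
No revisit within 6 steps.

Answer: no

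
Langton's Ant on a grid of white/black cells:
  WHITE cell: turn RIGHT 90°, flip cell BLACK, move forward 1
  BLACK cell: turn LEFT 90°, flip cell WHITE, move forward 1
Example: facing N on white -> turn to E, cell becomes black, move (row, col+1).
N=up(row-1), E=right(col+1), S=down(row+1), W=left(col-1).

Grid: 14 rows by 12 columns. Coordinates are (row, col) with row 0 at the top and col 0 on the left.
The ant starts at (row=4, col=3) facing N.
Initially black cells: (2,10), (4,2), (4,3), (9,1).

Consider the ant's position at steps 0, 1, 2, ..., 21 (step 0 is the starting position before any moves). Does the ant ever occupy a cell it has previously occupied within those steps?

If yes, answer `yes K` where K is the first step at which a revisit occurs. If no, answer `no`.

Answer: yes 5

Derivation:
Step 1: on BLACK (4,3): turn L to W, flip to white, move to (4,2). |black|=3 — new cell
Step 2: on BLACK (4,2): turn L to S, flip to white, move to (5,2). |black|=2 — new cell
Step 3: on WHITE (5,2): turn R to W, flip to black, move to (5,1). |black|=3 — new cell
Step 4: on WHITE (5,1): turn R to N, flip to black, move to (4,1). |black|=4 — new cell
Step 5: on WHITE (4,1): turn R to E, flip to black, move to (4,2). |black|=5 — REVISIT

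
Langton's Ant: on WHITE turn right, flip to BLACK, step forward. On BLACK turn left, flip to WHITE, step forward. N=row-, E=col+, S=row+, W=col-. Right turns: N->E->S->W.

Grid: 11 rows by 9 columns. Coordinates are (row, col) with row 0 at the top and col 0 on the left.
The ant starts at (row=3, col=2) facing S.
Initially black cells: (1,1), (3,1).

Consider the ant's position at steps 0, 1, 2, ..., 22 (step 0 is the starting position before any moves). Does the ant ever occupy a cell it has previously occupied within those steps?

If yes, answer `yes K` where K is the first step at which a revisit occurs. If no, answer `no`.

Answer: yes 5

Derivation:
Step 1: on WHITE (3,2): turn R to W, flip to black, move to (3,1). |black|=3 — new cell
Step 2: on BLACK (3,1): turn L to S, flip to white, move to (4,1). |black|=2 — new cell
Step 3: on WHITE (4,1): turn R to W, flip to black, move to (4,0). |black|=3 — new cell
Step 4: on WHITE (4,0): turn R to N, flip to black, move to (3,0). |black|=4 — new cell
Step 5: on WHITE (3,0): turn R to E, flip to black, move to (3,1). |black|=5 — REVISIT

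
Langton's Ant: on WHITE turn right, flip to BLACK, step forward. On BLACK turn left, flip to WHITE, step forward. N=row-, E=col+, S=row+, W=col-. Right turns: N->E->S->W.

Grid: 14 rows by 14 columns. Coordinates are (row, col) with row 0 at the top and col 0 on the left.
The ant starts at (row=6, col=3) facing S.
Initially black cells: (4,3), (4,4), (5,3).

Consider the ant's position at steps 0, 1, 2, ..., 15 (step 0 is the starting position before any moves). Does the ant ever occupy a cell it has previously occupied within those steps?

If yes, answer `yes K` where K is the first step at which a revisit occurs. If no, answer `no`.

Answer: yes 8

Derivation:
Step 1: on WHITE (6,3): turn R to W, flip to black, move to (6,2). |black|=4 — new cell
Step 2: on WHITE (6,2): turn R to N, flip to black, move to (5,2). |black|=5 — new cell
Step 3: on WHITE (5,2): turn R to E, flip to black, move to (5,3). |black|=6 — new cell
Step 4: on BLACK (5,3): turn L to N, flip to white, move to (4,3). |black|=5 — new cell
Step 5: on BLACK (4,3): turn L to W, flip to white, move to (4,2). |black|=4 — new cell
Step 6: on WHITE (4,2): turn R to N, flip to black, move to (3,2). |black|=5 — new cell
Step 7: on WHITE (3,2): turn R to E, flip to black, move to (3,3). |black|=6 — new cell
Step 8: on WHITE (3,3): turn R to S, flip to black, move to (4,3). |black|=7 — REVISIT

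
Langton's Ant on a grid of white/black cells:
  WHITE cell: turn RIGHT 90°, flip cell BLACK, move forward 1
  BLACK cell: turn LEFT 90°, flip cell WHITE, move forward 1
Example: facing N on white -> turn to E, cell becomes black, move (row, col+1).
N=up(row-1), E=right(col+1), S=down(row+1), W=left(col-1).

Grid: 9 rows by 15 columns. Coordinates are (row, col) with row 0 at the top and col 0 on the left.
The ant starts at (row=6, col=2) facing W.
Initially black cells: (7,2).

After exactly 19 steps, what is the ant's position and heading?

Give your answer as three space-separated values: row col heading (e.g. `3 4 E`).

Step 1: on WHITE (6,2): turn R to N, flip to black, move to (5,2). |black|=2
Step 2: on WHITE (5,2): turn R to E, flip to black, move to (5,3). |black|=3
Step 3: on WHITE (5,3): turn R to S, flip to black, move to (6,3). |black|=4
Step 4: on WHITE (6,3): turn R to W, flip to black, move to (6,2). |black|=5
Step 5: on BLACK (6,2): turn L to S, flip to white, move to (7,2). |black|=4
Step 6: on BLACK (7,2): turn L to E, flip to white, move to (7,3). |black|=3
Step 7: on WHITE (7,3): turn R to S, flip to black, move to (8,3). |black|=4
Step 8: on WHITE (8,3): turn R to W, flip to black, move to (8,2). |black|=5
Step 9: on WHITE (8,2): turn R to N, flip to black, move to (7,2). |black|=6
Step 10: on WHITE (7,2): turn R to E, flip to black, move to (7,3). |black|=7
Step 11: on BLACK (7,3): turn L to N, flip to white, move to (6,3). |black|=6
Step 12: on BLACK (6,3): turn L to W, flip to white, move to (6,2). |black|=5
Step 13: on WHITE (6,2): turn R to N, flip to black, move to (5,2). |black|=6
Step 14: on BLACK (5,2): turn L to W, flip to white, move to (5,1). |black|=5
Step 15: on WHITE (5,1): turn R to N, flip to black, move to (4,1). |black|=6
Step 16: on WHITE (4,1): turn R to E, flip to black, move to (4,2). |black|=7
Step 17: on WHITE (4,2): turn R to S, flip to black, move to (5,2). |black|=8
Step 18: on WHITE (5,2): turn R to W, flip to black, move to (5,1). |black|=9
Step 19: on BLACK (5,1): turn L to S, flip to white, move to (6,1). |black|=8

Answer: 6 1 S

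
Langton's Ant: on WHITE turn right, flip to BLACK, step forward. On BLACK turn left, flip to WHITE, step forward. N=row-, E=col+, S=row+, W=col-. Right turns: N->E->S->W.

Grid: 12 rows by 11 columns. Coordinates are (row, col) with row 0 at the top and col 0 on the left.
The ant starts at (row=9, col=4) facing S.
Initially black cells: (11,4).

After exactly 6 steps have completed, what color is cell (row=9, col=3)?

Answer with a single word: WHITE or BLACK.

Answer: BLACK

Derivation:
Step 1: on WHITE (9,4): turn R to W, flip to black, move to (9,3). |black|=2
Step 2: on WHITE (9,3): turn R to N, flip to black, move to (8,3). |black|=3
Step 3: on WHITE (8,3): turn R to E, flip to black, move to (8,4). |black|=4
Step 4: on WHITE (8,4): turn R to S, flip to black, move to (9,4). |black|=5
Step 5: on BLACK (9,4): turn L to E, flip to white, move to (9,5). |black|=4
Step 6: on WHITE (9,5): turn R to S, flip to black, move to (10,5). |black|=5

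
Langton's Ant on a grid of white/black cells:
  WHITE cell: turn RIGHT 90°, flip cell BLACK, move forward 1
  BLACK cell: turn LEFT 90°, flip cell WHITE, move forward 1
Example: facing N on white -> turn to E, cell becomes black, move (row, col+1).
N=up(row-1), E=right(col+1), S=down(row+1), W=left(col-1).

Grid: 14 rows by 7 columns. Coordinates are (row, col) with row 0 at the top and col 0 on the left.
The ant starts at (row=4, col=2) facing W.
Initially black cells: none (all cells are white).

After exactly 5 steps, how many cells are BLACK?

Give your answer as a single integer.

Answer: 3

Derivation:
Step 1: on WHITE (4,2): turn R to N, flip to black, move to (3,2). |black|=1
Step 2: on WHITE (3,2): turn R to E, flip to black, move to (3,3). |black|=2
Step 3: on WHITE (3,3): turn R to S, flip to black, move to (4,3). |black|=3
Step 4: on WHITE (4,3): turn R to W, flip to black, move to (4,2). |black|=4
Step 5: on BLACK (4,2): turn L to S, flip to white, move to (5,2). |black|=3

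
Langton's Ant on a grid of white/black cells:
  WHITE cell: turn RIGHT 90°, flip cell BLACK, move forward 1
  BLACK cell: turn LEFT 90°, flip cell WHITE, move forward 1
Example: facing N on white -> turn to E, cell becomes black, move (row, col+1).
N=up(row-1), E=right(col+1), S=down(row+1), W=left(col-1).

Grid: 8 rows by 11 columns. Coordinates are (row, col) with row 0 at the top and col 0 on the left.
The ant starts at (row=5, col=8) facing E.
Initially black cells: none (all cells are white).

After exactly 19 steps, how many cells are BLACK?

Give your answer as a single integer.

Answer: 7

Derivation:
Step 1: on WHITE (5,8): turn R to S, flip to black, move to (6,8). |black|=1
Step 2: on WHITE (6,8): turn R to W, flip to black, move to (6,7). |black|=2
Step 3: on WHITE (6,7): turn R to N, flip to black, move to (5,7). |black|=3
Step 4: on WHITE (5,7): turn R to E, flip to black, move to (5,8). |black|=4
Step 5: on BLACK (5,8): turn L to N, flip to white, move to (4,8). |black|=3
Step 6: on WHITE (4,8): turn R to E, flip to black, move to (4,9). |black|=4
Step 7: on WHITE (4,9): turn R to S, flip to black, move to (5,9). |black|=5
Step 8: on WHITE (5,9): turn R to W, flip to black, move to (5,8). |black|=6
Step 9: on WHITE (5,8): turn R to N, flip to black, move to (4,8). |black|=7
Step 10: on BLACK (4,8): turn L to W, flip to white, move to (4,7). |black|=6
Step 11: on WHITE (4,7): turn R to N, flip to black, move to (3,7). |black|=7
Step 12: on WHITE (3,7): turn R to E, flip to black, move to (3,8). |black|=8
Step 13: on WHITE (3,8): turn R to S, flip to black, move to (4,8). |black|=9
Step 14: on WHITE (4,8): turn R to W, flip to black, move to (4,7). |black|=10
Step 15: on BLACK (4,7): turn L to S, flip to white, move to (5,7). |black|=9
Step 16: on BLACK (5,7): turn L to E, flip to white, move to (5,8). |black|=8
Step 17: on BLACK (5,8): turn L to N, flip to white, move to (4,8). |black|=7
Step 18: on BLACK (4,8): turn L to W, flip to white, move to (4,7). |black|=6
Step 19: on WHITE (4,7): turn R to N, flip to black, move to (3,7). |black|=7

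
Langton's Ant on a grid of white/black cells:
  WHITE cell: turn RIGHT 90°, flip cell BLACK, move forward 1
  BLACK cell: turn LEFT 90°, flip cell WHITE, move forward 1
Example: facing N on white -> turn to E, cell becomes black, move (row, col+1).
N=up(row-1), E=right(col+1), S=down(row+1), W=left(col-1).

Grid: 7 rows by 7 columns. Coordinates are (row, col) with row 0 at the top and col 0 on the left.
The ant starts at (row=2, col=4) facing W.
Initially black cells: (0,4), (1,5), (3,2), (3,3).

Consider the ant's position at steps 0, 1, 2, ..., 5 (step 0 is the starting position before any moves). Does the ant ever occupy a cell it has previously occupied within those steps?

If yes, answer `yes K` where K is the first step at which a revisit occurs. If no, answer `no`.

Step 1: on WHITE (2,4): turn R to N, flip to black, move to (1,4). |black|=5 — new cell
Step 2: on WHITE (1,4): turn R to E, flip to black, move to (1,5). |black|=6 — new cell
Step 3: on BLACK (1,5): turn L to N, flip to white, move to (0,5). |black|=5 — new cell
Step 4: on WHITE (0,5): turn R to E, flip to black, move to (0,6). |black|=6 — new cell
Step 5: on WHITE (0,6): turn R to S, flip to black, move to (1,6). |black|=7 — new cell
No revisit within 5 steps.

Answer: no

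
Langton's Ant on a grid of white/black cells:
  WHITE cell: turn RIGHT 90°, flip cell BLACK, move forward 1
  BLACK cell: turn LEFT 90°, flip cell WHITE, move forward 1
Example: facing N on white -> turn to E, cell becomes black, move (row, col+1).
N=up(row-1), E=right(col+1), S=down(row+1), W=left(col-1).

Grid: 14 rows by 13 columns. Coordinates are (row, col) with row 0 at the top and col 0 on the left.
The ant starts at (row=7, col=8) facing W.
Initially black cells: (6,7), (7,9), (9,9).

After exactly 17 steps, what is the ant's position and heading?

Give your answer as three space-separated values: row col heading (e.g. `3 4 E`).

Step 1: on WHITE (7,8): turn R to N, flip to black, move to (6,8). |black|=4
Step 2: on WHITE (6,8): turn R to E, flip to black, move to (6,9). |black|=5
Step 3: on WHITE (6,9): turn R to S, flip to black, move to (7,9). |black|=6
Step 4: on BLACK (7,9): turn L to E, flip to white, move to (7,10). |black|=5
Step 5: on WHITE (7,10): turn R to S, flip to black, move to (8,10). |black|=6
Step 6: on WHITE (8,10): turn R to W, flip to black, move to (8,9). |black|=7
Step 7: on WHITE (8,9): turn R to N, flip to black, move to (7,9). |black|=8
Step 8: on WHITE (7,9): turn R to E, flip to black, move to (7,10). |black|=9
Step 9: on BLACK (7,10): turn L to N, flip to white, move to (6,10). |black|=8
Step 10: on WHITE (6,10): turn R to E, flip to black, move to (6,11). |black|=9
Step 11: on WHITE (6,11): turn R to S, flip to black, move to (7,11). |black|=10
Step 12: on WHITE (7,11): turn R to W, flip to black, move to (7,10). |black|=11
Step 13: on WHITE (7,10): turn R to N, flip to black, move to (6,10). |black|=12
Step 14: on BLACK (6,10): turn L to W, flip to white, move to (6,9). |black|=11
Step 15: on BLACK (6,9): turn L to S, flip to white, move to (7,9). |black|=10
Step 16: on BLACK (7,9): turn L to E, flip to white, move to (7,10). |black|=9
Step 17: on BLACK (7,10): turn L to N, flip to white, move to (6,10). |black|=8

Answer: 6 10 N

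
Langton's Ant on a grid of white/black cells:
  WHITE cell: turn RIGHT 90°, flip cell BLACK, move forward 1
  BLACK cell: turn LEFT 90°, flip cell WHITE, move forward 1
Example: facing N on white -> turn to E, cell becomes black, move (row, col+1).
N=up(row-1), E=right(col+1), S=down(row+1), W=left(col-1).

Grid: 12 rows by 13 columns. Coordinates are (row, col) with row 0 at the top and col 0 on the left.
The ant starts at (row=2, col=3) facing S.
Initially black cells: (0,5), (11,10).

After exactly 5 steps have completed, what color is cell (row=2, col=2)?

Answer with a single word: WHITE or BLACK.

Answer: BLACK

Derivation:
Step 1: on WHITE (2,3): turn R to W, flip to black, move to (2,2). |black|=3
Step 2: on WHITE (2,2): turn R to N, flip to black, move to (1,2). |black|=4
Step 3: on WHITE (1,2): turn R to E, flip to black, move to (1,3). |black|=5
Step 4: on WHITE (1,3): turn R to S, flip to black, move to (2,3). |black|=6
Step 5: on BLACK (2,3): turn L to E, flip to white, move to (2,4). |black|=5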